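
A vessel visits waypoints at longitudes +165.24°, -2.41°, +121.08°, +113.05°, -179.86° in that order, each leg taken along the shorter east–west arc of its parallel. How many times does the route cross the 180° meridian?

1

Leg 1: +165.24° → -2.41°, shortest Δλ = -167.65° (west) — does not cross 180°.
Leg 2: -2.41° → +121.08°, shortest Δλ = 123.49° (east) — does not cross 180°.
Leg 3: +121.08° → +113.05°, shortest Δλ = -8.03° (west) — does not cross 180°.
Leg 4: +113.05° → -179.86°, shortest Δλ = 67.09° (east) — crosses 180°.
Total crossings: 1.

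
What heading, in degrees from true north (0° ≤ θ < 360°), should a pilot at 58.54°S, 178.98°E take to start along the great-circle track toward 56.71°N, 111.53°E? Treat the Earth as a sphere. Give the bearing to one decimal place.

320.5°

Δλ = 111.53 − 178.98 = -67.45°.
θ = atan2( sin Δλ · cos φ₂ , cos φ₁ · sin φ₂ − sin φ₁ · cos φ₂ · cos Δλ )
  = atan2(-0.50691, 0.61581) = -39.460° → normalised to [0°, 360°): 320.540°.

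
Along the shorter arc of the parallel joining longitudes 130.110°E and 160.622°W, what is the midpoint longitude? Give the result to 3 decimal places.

Signed shortest Δλ from +130.110° to -160.622° is +69.268°.
Midpoint longitude = +130.110° + (+69.268°)/2 = +130.110° + 34.634° = +164.744°.
(The naïve average (+130.110 + -160.622)/2 = -15.256° is on the wrong side of the globe.)

164.744°E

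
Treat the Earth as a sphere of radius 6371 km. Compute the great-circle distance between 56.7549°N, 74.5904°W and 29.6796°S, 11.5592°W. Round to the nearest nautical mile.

Δλ = -11.5592 − -74.5904 = 63.0312°.
Δφ = -29.6796 − 56.7549 = -86.4345°.
a = sin²(Δφ/2) + cos φ₁ · cos φ₂ · sin²(Δλ/2) = 0.599053.
c = 2·atan2(√a, √(1−a)) = 1.77022 rad → d = 6371·c ≈ 11278.08 km ≈ 6089.68 nmi.

6090 nmi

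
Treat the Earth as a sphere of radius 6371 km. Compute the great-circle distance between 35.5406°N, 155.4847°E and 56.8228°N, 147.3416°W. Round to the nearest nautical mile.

2599 nmi

Δλ = -147.3416 − 155.4847 = -302.8263°; wrapped into (−180°, 180°]: 57.1737°.
Δφ = 56.8228 − 35.5406 = 21.2822°.
a = sin²(Δφ/2) + cos φ₁ · cos φ₂ · sin²(Δλ/2) = 0.136047.
c = 2·atan2(√a, √(1−a)) = 0.75553 rad → d = 6371·c ≈ 4813.50 km ≈ 2599.08 nmi.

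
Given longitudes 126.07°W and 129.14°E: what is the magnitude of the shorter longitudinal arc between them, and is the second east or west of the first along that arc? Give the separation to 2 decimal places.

104.79° west

Raw difference: 129.14 − -126.07 = 255.21°.
Normalise into (−180°, 180°]: 255.21° − 360° = -104.79°.
Negative ⇒ the second point lies to the west; separation 104.79°.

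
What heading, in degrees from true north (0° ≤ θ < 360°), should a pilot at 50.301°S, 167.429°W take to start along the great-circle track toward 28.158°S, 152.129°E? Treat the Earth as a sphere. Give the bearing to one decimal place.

Δλ = 152.129 − -167.429 = 319.558°; wrapped into (−180°, 180°]: -40.442°.
θ = atan2( sin Δλ · cos φ₂ , cos φ₁ · sin φ₂ − sin φ₁ · cos φ₂ · cos Δλ )
  = atan2(-0.57191, 0.21484) = -69.411° → normalised to [0°, 360°): 290.589°.

290.6°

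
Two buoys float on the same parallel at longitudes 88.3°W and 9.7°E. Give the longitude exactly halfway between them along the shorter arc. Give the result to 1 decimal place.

Signed shortest Δλ from -88.3° to +9.7° is +98.0°.
Midpoint longitude = -88.3° + (+98.0°)/2 = -88.3° + 49.0° = -39.3°.

39.3°W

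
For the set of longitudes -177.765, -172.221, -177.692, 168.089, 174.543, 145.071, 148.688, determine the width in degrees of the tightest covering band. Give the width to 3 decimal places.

42.708°

Sort the longitudes: -177.765°, -177.692°, -172.221°, +145.071°, +148.688°, +168.089°, +174.543°.
Eastward gaps between consecutive values (wrapping around): 0.073°, 5.471°, 317.292°, 3.617°, 19.401°, 6.454°, 7.692°.
Largest gap = 317.292° ⇒ minimal covering band is its complement: 360° − 317.292° = 42.708°.
Band runs from +145.071° eastward to -172.221°, crossing the antimeridian.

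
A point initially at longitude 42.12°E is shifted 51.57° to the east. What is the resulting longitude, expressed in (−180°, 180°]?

93.69°E

Start at +42.12°; shift +51.57° → +93.69°.
+93.69° already lies in (−180°, 180°].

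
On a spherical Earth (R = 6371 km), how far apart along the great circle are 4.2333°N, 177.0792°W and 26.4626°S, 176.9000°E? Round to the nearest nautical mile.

1876 nmi

Δλ = 176.9000 − -177.0792 = 353.9792°; wrapped into (−180°, 180°]: -6.0208°.
Δφ = -26.4626 − 4.2333 = -30.6959°.
a = sin²(Δφ/2) + cos φ₁ · cos φ₂ · sin²(Δλ/2) = 0.072518.
c = 2·atan2(√a, √(1−a)) = 0.54531 rad → d = 6371·c ≈ 3474.20 km ≈ 1875.92 nmi.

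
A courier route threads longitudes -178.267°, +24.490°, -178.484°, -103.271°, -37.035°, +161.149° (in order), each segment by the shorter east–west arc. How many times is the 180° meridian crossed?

Leg 1: -178.267° → +24.490°, shortest Δλ = -157.243° (west) — crosses 180°.
Leg 2: +24.490° → -178.484°, shortest Δλ = 157.026° (east) — crosses 180°.
Leg 3: -178.484° → -103.271°, shortest Δλ = 75.213° (east) — does not cross 180°.
Leg 4: -103.271° → -37.035°, shortest Δλ = 66.236° (east) — does not cross 180°.
Leg 5: -37.035° → +161.149°, shortest Δλ = -161.816° (west) — crosses 180°.
Total crossings: 3.

3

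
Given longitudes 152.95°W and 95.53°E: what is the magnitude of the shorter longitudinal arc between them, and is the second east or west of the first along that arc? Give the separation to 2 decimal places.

111.52° west

Raw difference: 95.53 − -152.95 = 248.48°.
Normalise into (−180°, 180°]: 248.48° − 360° = -111.52°.
Negative ⇒ the second point lies to the west; separation 111.52°.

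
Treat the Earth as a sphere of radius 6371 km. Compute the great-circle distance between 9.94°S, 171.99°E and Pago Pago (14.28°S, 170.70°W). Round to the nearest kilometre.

Δλ = -170.70 − 171.99 = -342.69°; wrapped into (−180°, 180°]: 17.31°.
Δφ = -14.28 − -9.94 = -4.34°.
a = sin²(Δφ/2) + cos φ₁ · cos φ₂ · sin²(Δλ/2) = 0.023050.
c = 2·atan2(√a, √(1−a)) = 0.30482 rad → d = 6371·c ≈ 1942.04 km.

1942 km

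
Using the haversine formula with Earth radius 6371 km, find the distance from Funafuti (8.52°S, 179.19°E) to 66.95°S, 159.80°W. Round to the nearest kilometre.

6688 km

Δλ = -159.80 − 179.19 = -338.99°; wrapped into (−180°, 180°]: 21.01°.
Δφ = -66.95 − -8.52 = -58.43°.
a = sin²(Δφ/2) + cos φ₁ · cos φ₂ · sin²(Δλ/2) = 0.251101.
c = 2·atan2(√a, √(1−a)) = 1.04974 rad → d = 6371·c ≈ 6687.89 km.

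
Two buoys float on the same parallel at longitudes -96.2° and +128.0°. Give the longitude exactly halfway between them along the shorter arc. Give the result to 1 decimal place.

-164.1°

Signed shortest Δλ from -96.2° to +128.0° is -135.8°.
Midpoint longitude = -96.2° + (-135.8°)/2 = -96.2° − 67.9° = -164.1°.
(The naïve average (-96.2 + +128.0)/2 = 15.9° is on the wrong side of the globe.)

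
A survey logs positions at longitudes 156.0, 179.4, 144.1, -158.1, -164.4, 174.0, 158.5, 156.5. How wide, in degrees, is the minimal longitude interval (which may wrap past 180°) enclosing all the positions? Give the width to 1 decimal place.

57.8°

Sort the longitudes: -164.4°, -158.1°, +144.1°, +156.0°, +156.5°, +158.5°, +174.0°, +179.4°.
Eastward gaps between consecutive values (wrapping around): 6.3°, 302.2°, 11.9°, 0.5°, 2.0°, 15.5°, 5.4°, 16.2°.
Largest gap = 302.2° ⇒ minimal covering band is its complement: 360° − 302.2° = 57.8°.
Band runs from +144.1° eastward to -158.1°, crossing the antimeridian.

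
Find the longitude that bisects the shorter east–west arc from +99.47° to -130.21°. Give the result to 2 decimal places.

+164.63°

Signed shortest Δλ from +99.47° to -130.21° is +130.32°.
Midpoint longitude = +99.47° + (+130.32°)/2 = +99.47° + 65.16° = +164.63°.
(The naïve average (+99.47 + -130.21)/2 = -15.37° is on the wrong side of the globe.)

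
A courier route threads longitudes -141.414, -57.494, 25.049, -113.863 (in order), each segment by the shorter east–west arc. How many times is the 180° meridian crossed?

Leg 1: -141.414° → -57.494°, shortest Δλ = 83.92° (east) — does not cross 180°.
Leg 2: -57.494° → +25.049°, shortest Δλ = 82.543° (east) — does not cross 180°.
Leg 3: +25.049° → -113.863°, shortest Δλ = -138.912° (west) — does not cross 180°.
Total crossings: 0.

0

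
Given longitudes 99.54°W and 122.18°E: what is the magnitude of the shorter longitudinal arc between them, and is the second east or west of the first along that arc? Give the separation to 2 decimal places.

Raw difference: 122.18 − -99.54 = 221.72°.
Normalise into (−180°, 180°]: 221.72° − 360° = -138.28°.
Negative ⇒ the second point lies to the west; separation 138.28°.

138.28° west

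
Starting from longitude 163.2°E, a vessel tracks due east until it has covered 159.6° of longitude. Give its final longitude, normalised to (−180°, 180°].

Start at +163.2°; shift +159.6° → +322.8°.
+322.8° lies outside (−180°, 180°]; subtract 360° → -37.2°.

37.2°W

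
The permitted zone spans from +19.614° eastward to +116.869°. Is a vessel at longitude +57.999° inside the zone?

Yes

Band width going east from +19.614° to +116.869°: ((116.869 − 19.614) mod 360) = 97.255°.
Offset of +57.999° east of the west edge: ((57.999 − 19.614) mod 360) = 38.385°.
38.385° ≤ 97.255° ⇒ inside.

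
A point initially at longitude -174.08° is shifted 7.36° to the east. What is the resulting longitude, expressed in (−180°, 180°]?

Start at -174.08°; shift +7.36° → -166.72°.
-166.72° already lies in (−180°, 180°].

-166.72°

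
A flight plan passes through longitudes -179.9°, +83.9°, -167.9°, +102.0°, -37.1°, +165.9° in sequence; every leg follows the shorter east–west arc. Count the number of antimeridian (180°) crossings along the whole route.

Leg 1: -179.9° → +83.9°, shortest Δλ = -96.2° (west) — crosses 180°.
Leg 2: +83.9° → -167.9°, shortest Δλ = 108.2° (east) — crosses 180°.
Leg 3: -167.9° → +102.0°, shortest Δλ = -90.1° (west) — crosses 180°.
Leg 4: +102.0° → -37.1°, shortest Δλ = -139.1° (west) — does not cross 180°.
Leg 5: -37.1° → +165.9°, shortest Δλ = -157.0° (west) — crosses 180°.
Total crossings: 4.

4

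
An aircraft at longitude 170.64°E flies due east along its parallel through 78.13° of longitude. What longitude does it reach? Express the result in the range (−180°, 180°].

Start at +170.64°; shift +78.13° → +248.77°.
+248.77° lies outside (−180°, 180°]; subtract 360° → -111.23°.

111.23°W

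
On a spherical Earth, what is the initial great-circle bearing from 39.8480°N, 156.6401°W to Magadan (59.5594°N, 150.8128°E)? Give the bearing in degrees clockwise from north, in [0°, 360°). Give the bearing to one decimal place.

Δλ = 150.8128 − -156.6401 = 307.4529°; wrapped into (−180°, 180°]: -52.5471°.
θ = atan2( sin Δλ · cos φ₂ , cos φ₁ · sin φ₂ − sin φ₁ · cos φ₂ · cos Δλ )
  = atan2(-0.40220, 0.46450) = -40.888° → normalised to [0°, 360°): 319.112°.

319.1°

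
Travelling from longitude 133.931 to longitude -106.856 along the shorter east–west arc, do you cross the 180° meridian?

Yes

Naïve |-106.856 − 133.931| = 240.787° > 180°, so the shorter arc goes the other way round — across 180°.
Signed shortest Δλ = ((-106.856 − 133.931 + 180) mod 360) − 180 = 119.213°.
Going east by 119.213° from +133.931° passes through 180° before reaching -106.856°.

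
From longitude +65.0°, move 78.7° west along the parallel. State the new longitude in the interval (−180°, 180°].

Start at +65.0°; shift −78.7° → -13.7°.
-13.7° already lies in (−180°, 180°].

-13.7°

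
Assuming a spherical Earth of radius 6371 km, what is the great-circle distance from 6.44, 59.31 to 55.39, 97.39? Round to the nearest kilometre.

6399 km

Δλ = 97.39 − 59.31 = 38.08°.
Δφ = 55.39 − 6.44 = 48.95°.
a = sin²(Δφ/2) + cos φ₁ · cos φ₂ · sin²(Δλ/2) = 0.231708.
c = 2·atan2(√a, √(1−a)) = 1.00441 rad → d = 6371·c ≈ 6399.11 km.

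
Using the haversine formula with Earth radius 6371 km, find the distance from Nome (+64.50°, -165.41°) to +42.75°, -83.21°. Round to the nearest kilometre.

5453 km

Δλ = -83.21 − -165.41 = 82.20°.
Δφ = 42.75 − 64.50 = -21.75°.
a = sin²(Δφ/2) + cos φ₁ · cos φ₂ · sin²(Δλ/2) = 0.172210.
c = 2·atan2(√a, √(1−a)) = 0.85585 rad → d = 6371·c ≈ 5452.60 km.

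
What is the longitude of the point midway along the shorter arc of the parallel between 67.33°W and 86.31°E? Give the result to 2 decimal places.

Signed shortest Δλ from -67.33° to +86.31° is +153.64°.
Midpoint longitude = -67.33° + (+153.64°)/2 = -67.33° + 76.82° = +9.49°.

9.49°E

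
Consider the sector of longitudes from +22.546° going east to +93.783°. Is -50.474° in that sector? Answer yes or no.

No

Band width going east from +22.546° to +93.783°: ((93.783 − 22.546) mod 360) = 71.237°.
Offset of -50.474° east of the west edge: ((-50.474 − 22.546) mod 360) = 286.980°.
286.980° > 71.237° ⇒ outside.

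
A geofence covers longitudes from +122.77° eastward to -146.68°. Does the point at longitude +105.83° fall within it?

No

Band width going east from +122.77° to -146.68°: ((-146.68 − 122.77) mod 360) = 90.55°.
Offset of +105.83° east of the west edge: ((105.83 − 122.77) mod 360) = 343.06°.
343.06° > 90.55° ⇒ outside.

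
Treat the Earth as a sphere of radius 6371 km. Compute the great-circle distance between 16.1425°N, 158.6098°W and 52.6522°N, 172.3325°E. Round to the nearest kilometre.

4790 km

Δλ = 172.3325 − -158.6098 = 330.9423°; wrapped into (−180°, 180°]: -29.0577°.
Δφ = 52.6522 − 16.1425 = 36.5097°.
a = sin²(Δφ/2) + cos φ₁ · cos φ₂ · sin²(Δλ/2) = 0.134796.
c = 2·atan2(√a, √(1−a)) = 0.75188 rad → d = 6371·c ≈ 4790.21 km.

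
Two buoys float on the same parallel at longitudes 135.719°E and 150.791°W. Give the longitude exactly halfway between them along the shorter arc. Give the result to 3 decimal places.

172.464°E

Signed shortest Δλ from +135.719° to -150.791° is +73.490°.
Midpoint longitude = +135.719° + (+73.490°)/2 = +135.719° + 36.745° = +172.464°.
(The naïve average (+135.719 + -150.791)/2 = -7.536° is on the wrong side of the globe.)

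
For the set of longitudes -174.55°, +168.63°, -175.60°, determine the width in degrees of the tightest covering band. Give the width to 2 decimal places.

Sort the longitudes: -175.60°, -174.55°, +168.63°.
Eastward gaps between consecutive values (wrapping around): 1.05°, 343.18°, 15.77°.
Largest gap = 343.18° ⇒ minimal covering band is its complement: 360° − 343.18° = 16.82°.
Band runs from +168.63° eastward to -174.55°, crossing the antimeridian.

16.82°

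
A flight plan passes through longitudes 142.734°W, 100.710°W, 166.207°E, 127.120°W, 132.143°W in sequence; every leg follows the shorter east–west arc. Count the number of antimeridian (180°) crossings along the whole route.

Leg 1: -142.734° → -100.710°, shortest Δλ = 42.024° (east) — does not cross 180°.
Leg 2: -100.710° → +166.207°, shortest Δλ = -93.083° (west) — crosses 180°.
Leg 3: +166.207° → -127.120°, shortest Δλ = 66.673° (east) — crosses 180°.
Leg 4: -127.120° → -132.143°, shortest Δλ = -5.023° (west) — does not cross 180°.
Total crossings: 2.

2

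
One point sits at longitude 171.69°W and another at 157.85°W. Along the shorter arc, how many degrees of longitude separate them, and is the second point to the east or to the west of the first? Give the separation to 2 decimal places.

Raw difference: -157.85 − -171.69 = 13.84°.
Normalise into (−180°, 180°]: 13.84° stays 13.84°.
Positive ⇒ the second point lies to the east; separation 13.84°.

13.84° east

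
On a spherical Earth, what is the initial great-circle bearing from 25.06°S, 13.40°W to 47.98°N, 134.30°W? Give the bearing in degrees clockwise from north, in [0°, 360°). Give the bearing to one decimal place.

312.6°

Δλ = -134.30 − -13.40 = -120.90°.
θ = atan2( sin Δλ · cos φ₂ , cos φ₁ · sin φ₂ − sin φ₁ · cos φ₂ · cos Δλ )
  = atan2(-0.57438, 0.52737) = -47.443° → normalised to [0°, 360°): 312.557°.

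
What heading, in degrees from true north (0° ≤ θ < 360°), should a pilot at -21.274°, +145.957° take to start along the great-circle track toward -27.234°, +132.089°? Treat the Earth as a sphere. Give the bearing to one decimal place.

242.0°

Δλ = 132.089 − 145.957 = -13.868°.
θ = atan2( sin Δλ · cos φ₂ , cos φ₁ · sin φ₂ − sin φ₁ · cos φ₂ · cos Δλ )
  = atan2(-0.21312, -0.11324) = -117.984° → normalised to [0°, 360°): 242.016°.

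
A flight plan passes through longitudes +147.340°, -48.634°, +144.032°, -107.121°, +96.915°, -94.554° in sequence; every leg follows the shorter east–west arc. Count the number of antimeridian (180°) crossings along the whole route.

5

Leg 1: +147.340° → -48.634°, shortest Δλ = 164.026° (east) — crosses 180°.
Leg 2: -48.634° → +144.032°, shortest Δλ = -167.334° (west) — crosses 180°.
Leg 3: +144.032° → -107.121°, shortest Δλ = 108.847° (east) — crosses 180°.
Leg 4: -107.121° → +96.915°, shortest Δλ = -155.964° (west) — crosses 180°.
Leg 5: +96.915° → -94.554°, shortest Δλ = 168.531° (east) — crosses 180°.
Total crossings: 5.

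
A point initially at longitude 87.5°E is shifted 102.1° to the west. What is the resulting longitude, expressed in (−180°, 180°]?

Start at +87.5°; shift −102.1° → -14.6°.
-14.6° already lies in (−180°, 180°].

14.6°W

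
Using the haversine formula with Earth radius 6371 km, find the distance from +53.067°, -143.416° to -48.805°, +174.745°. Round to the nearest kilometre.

Δλ = 174.745 − -143.416 = 318.161°; wrapped into (−180°, 180°]: -41.839°.
Δφ = -48.805 − 53.067 = -101.872°.
a = sin²(Δφ/2) + cos φ₁ · cos φ₂ · sin²(Δλ/2) = 0.653317.
c = 2·atan2(√a, √(1−a)) = 1.88245 rad → d = 6371·c ≈ 11993.10 km.

11993 km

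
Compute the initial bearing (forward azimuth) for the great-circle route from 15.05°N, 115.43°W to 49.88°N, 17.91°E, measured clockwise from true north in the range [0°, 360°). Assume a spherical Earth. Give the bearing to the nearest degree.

29°

Δλ = 17.91 − -115.43 = 133.34°.
θ = atan2( sin Δλ · cos φ₂ , cos φ₁ · sin φ₂ − sin φ₁ · cos φ₂ · cos Δλ )
  = atan2(0.46866, 0.85331) = 28.777° → normalised to [0°, 360°): 28.777°.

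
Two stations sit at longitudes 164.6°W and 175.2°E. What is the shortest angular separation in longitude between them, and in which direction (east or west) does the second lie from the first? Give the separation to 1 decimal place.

Raw difference: 175.2 − -164.6 = 339.8°.
Normalise into (−180°, 180°]: 339.8° − 360° = -20.2°.
Negative ⇒ the second point lies to the west; separation 20.2°.

20.2° west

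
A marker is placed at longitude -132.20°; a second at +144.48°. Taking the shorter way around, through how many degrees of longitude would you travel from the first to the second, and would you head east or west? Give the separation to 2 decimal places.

Raw difference: 144.48 − -132.20 = 276.68°.
Normalise into (−180°, 180°]: 276.68° − 360° = -83.32°.
Negative ⇒ the second point lies to the west; separation 83.32°.

83.32° west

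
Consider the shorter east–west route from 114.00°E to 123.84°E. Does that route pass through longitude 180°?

No

Signed shortest Δλ = ((123.84 − 114.00 + 180) mod 360) − 180 = 9.84°.
Going east by 9.84° from +114.00° reaches +123.84° without touching 180°.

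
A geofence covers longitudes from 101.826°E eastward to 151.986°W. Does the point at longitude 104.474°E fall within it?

Yes

Band width going east from +101.826° to -151.986°: ((-151.986 − 101.826) mod 360) = 106.188°.
Offset of +104.474° east of the west edge: ((104.474 − 101.826) mod 360) = 2.648°.
2.648° ≤ 106.188° ⇒ inside.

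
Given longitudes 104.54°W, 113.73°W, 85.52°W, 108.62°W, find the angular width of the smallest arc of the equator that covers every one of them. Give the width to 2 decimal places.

28.21°

Sort the longitudes: -113.73°, -108.62°, -104.54°, -85.52°.
Eastward gaps between consecutive values (wrapping around): 5.11°, 4.08°, 19.02°, 331.79°.
Largest gap = 331.79° ⇒ minimal covering band is its complement: 360° − 331.79° = 28.21°.
Band runs from -113.73° eastward to -85.52°.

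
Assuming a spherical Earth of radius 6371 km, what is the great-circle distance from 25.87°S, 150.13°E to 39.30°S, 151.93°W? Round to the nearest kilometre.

Δλ = -151.93 − 150.13 = -302.06°; wrapped into (−180°, 180°]: 57.94°.
Δφ = -39.30 − -25.87 = -13.43°.
a = sin²(Δφ/2) + cos φ₁ · cos φ₂ · sin²(Δλ/2) = 0.177020.
c = 2·atan2(√a, √(1−a)) = 0.86852 rad → d = 6371·c ≈ 5533.32 km.

5533 km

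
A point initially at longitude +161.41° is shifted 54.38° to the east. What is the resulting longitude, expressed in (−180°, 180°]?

Start at +161.41°; shift +54.38° → +215.79°.
+215.79° lies outside (−180°, 180°]; subtract 360° → -144.21°.

-144.21°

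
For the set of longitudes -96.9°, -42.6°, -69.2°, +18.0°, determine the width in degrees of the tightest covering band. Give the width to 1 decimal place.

Sort the longitudes: -96.9°, -69.2°, -42.6°, +18.0°.
Eastward gaps between consecutive values (wrapping around): 27.7°, 26.6°, 60.6°, 245.1°.
Largest gap = 245.1° ⇒ minimal covering band is its complement: 360° − 245.1° = 114.9°.
Band runs from -96.9° eastward to +18.0°.

114.9°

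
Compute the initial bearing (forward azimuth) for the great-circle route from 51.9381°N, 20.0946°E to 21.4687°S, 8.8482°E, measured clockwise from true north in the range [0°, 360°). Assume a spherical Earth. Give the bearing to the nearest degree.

Δλ = 8.8482 − 20.0946 = -11.2464°.
θ = atan2( sin Δλ · cos φ₂ , cos φ₁ · sin φ₂ − sin φ₁ · cos φ₂ · cos Δλ )
  = atan2(-0.18150, -0.94429) = -169.120° → normalised to [0°, 360°): 190.880°.

191°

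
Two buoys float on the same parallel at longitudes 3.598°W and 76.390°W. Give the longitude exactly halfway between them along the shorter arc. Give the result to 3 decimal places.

39.994°W

Signed shortest Δλ from -3.598° to -76.390° is -72.792°.
Midpoint longitude = -3.598° + (-72.792°)/2 = -3.598° − 36.396° = -39.994°.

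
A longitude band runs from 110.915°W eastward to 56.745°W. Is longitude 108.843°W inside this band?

Yes

Band width going east from -110.915° to -56.745°: ((-56.745 − -110.915) mod 360) = 54.170°.
Offset of -108.843° east of the west edge: ((-108.843 − -110.915) mod 360) = 2.072°.
2.072° ≤ 54.170° ⇒ inside.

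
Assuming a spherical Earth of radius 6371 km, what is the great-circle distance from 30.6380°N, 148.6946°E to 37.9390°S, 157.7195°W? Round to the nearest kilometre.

Δλ = -157.7195 − 148.6946 = -306.4141°; wrapped into (−180°, 180°]: 53.5859°.
Δφ = -37.9390 − 30.6380 = -68.5770°.
a = sin²(Δφ/2) + cos φ₁ · cos φ₂ · sin²(Δλ/2) = 0.455255.
c = 2·atan2(√a, √(1−a)) = 1.48119 rad → d = 6371·c ≈ 9436.64 km.

9437 km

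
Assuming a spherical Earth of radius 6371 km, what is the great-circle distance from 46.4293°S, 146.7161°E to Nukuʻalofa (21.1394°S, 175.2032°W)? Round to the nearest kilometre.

4435 km

Δλ = -175.2032 − 146.7161 = -321.9193°; wrapped into (−180°, 180°]: 38.0807°.
Δφ = -21.1394 − -46.4293 = 25.2899°.
a = sin²(Δφ/2) + cos φ₁ · cos φ₂ · sin²(Δλ/2) = 0.116340.
c = 2·atan2(√a, √(1−a)) = 0.69615 rad → d = 6371·c ≈ 4435.15 km.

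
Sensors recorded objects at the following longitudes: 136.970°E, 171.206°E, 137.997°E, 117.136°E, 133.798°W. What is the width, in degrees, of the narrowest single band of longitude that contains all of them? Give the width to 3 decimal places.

109.066°

Sort the longitudes: -133.798°, +117.136°, +136.970°, +137.997°, +171.206°.
Eastward gaps between consecutive values (wrapping around): 250.934°, 19.834°, 1.027°, 33.209°, 54.996°.
Largest gap = 250.934° ⇒ minimal covering band is its complement: 360° − 250.934° = 109.066°.
Band runs from +117.136° eastward to -133.798°, crossing the antimeridian.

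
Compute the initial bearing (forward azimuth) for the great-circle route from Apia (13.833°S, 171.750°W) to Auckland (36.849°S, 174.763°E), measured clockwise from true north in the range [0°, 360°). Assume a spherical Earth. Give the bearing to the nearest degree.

Δλ = 174.763 − -171.750 = 346.513°; wrapped into (−180°, 180°]: -13.487°.
θ = atan2( sin Δλ · cos φ₂ , cos φ₁ · sin φ₂ − sin φ₁ · cos φ₂ · cos Δλ )
  = atan2(-0.18663, -0.39626) = -154.781° → normalised to [0°, 360°): 205.219°.

205°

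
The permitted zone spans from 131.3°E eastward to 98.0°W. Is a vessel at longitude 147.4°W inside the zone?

Yes

Band width going east from +131.3° to -98.0°: ((-98.0 − 131.3) mod 360) = 130.7°.
Offset of -147.4° east of the west edge: ((-147.4 − 131.3) mod 360) = 81.3°.
81.3° ≤ 130.7° ⇒ inside.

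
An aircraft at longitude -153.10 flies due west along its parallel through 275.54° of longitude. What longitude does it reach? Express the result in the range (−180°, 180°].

Start at -153.10°; shift −275.54° → -428.64°.
-428.64° lies outside (−180°, 180°]; add 360° → -68.64°.

-68.64°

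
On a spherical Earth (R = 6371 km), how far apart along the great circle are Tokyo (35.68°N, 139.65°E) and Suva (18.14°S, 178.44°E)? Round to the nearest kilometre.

7246 km

Δλ = 178.44 − 139.65 = 38.79°.
Δφ = -18.14 − 35.68 = -53.82°.
a = sin²(Δφ/2) + cos φ₁ · cos φ₂ · sin²(Δλ/2) = 0.289962.
c = 2·atan2(√a, √(1−a)) = 1.13727 rad → d = 6371·c ≈ 7245.53 km.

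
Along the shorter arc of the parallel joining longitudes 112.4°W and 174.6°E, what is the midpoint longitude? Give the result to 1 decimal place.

Signed shortest Δλ from -112.4° to +174.6° is -73.0°.
Midpoint longitude = -112.4° + (-73.0°)/2 = -112.4° − 36.5° = -148.9°.
(The naïve average (-112.4 + +174.6)/2 = 31.1° is on the wrong side of the globe.)

148.9°W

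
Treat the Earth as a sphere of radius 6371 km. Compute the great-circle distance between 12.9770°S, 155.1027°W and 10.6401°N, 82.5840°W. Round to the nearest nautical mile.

Δλ = -82.5840 − -155.1027 = 72.5187°.
Δφ = 10.6401 − -12.9770 = 23.6171°.
a = sin²(Δφ/2) + cos φ₁ · cos φ₂ · sin²(Δλ/2) = 0.376887.
c = 2·atan2(√a, √(1−a)) = 1.32201 rad → d = 6371·c ≈ 8422.53 km ≈ 4547.80 nmi.

4548 nmi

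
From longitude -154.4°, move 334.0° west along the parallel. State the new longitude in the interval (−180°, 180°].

-128.4°

Start at -154.4°; shift −334.0° → -488.4°.
-488.4° lies outside (−180°, 180°]; add 360° → -128.4°.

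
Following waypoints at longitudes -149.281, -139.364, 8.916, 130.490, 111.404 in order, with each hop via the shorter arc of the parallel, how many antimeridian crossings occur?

Leg 1: -149.281° → -139.364°, shortest Δλ = 9.917° (east) — does not cross 180°.
Leg 2: -139.364° → +8.916°, shortest Δλ = 148.28° (east) — does not cross 180°.
Leg 3: +8.916° → +130.490°, shortest Δλ = 121.574° (east) — does not cross 180°.
Leg 4: +130.490° → +111.404°, shortest Δλ = -19.086° (west) — does not cross 180°.
Total crossings: 0.

0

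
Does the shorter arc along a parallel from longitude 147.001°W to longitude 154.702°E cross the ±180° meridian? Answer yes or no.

Naïve |154.702 − -147.001| = 301.703° > 180°, so the shorter arc goes the other way round — across 180°.
Signed shortest Δλ = ((154.702 − -147.001 + 180) mod 360) − 180 = -58.297°.
Going west by 58.297° from -147.001° passes through 180° before reaching +154.702°.

Yes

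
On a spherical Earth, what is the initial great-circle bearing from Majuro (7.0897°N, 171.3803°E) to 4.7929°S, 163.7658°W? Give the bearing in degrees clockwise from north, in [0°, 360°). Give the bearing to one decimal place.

Δλ = -163.7658 − 171.3803 = -335.1461°; wrapped into (−180°, 180°]: 24.8539°.
θ = atan2( sin Δλ · cos φ₂ , cos φ₁ · sin φ₂ − sin φ₁ · cos φ₂ · cos Δλ )
  = atan2(0.41884, -0.19452) = 114.911° → normalised to [0°, 360°): 114.911°.

114.9°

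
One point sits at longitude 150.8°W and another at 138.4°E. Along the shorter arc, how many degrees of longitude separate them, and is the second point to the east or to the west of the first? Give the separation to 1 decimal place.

Raw difference: 138.4 − -150.8 = 289.2°.
Normalise into (−180°, 180°]: 289.2° − 360° = -70.8°.
Negative ⇒ the second point lies to the west; separation 70.8°.

70.8° west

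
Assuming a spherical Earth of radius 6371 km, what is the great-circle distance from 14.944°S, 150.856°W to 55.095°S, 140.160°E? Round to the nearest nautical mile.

Δλ = 140.160 − -150.856 = 291.016°; wrapped into (−180°, 180°]: -68.984°.
Δφ = -55.095 − -14.944 = -40.151°.
a = sin²(Δφ/2) + cos φ₁ · cos φ₂ · sin²(Δλ/2) = 0.295122.
c = 2·atan2(√a, √(1−a)) = 1.14861 rad → d = 6371·c ≈ 7317.79 km ≈ 3951.29 nmi.

3951 nmi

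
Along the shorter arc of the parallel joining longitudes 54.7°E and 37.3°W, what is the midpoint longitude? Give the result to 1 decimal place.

8.7°E

Signed shortest Δλ from +54.7° to -37.3° is -92.0°.
Midpoint longitude = +54.7° + (-92.0°)/2 = +54.7° − 46.0° = +8.7°.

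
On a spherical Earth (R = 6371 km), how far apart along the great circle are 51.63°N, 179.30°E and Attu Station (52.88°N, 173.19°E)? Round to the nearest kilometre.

Δλ = 173.19 − 179.30 = -6.11°.
Δφ = 52.88 − 51.63 = 1.25°.
a = sin²(Δφ/2) + cos φ₁ · cos φ₂ · sin²(Δλ/2) = 0.001183.
c = 2·atan2(√a, √(1−a)) = 0.06880 rad → d = 6371·c ≈ 438.34 km.

438 km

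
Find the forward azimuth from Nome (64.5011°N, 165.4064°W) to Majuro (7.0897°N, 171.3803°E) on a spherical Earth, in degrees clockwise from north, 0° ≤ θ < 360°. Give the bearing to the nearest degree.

Δλ = 171.3803 − -165.4064 = 336.7867°; wrapped into (−180°, 180°]: -23.2133°.
θ = atan2( sin Δλ · cos φ₂ , cos φ₁ · sin φ₂ − sin φ₁ · cos φ₂ · cos Δλ )
  = atan2(-0.39114, -0.77005) = -153.072° → normalised to [0°, 360°): 206.928°.

207°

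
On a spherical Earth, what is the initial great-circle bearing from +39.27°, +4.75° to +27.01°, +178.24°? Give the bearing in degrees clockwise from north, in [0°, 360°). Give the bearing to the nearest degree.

6°

Δλ = 178.24 − 4.75 = 173.49°.
θ = atan2( sin Δλ · cos φ₂ , cos φ₁ · sin φ₂ − sin φ₁ · cos φ₂ · cos Δλ )
  = atan2(0.10101, 0.91189) = 6.321° → normalised to [0°, 360°): 6.321°.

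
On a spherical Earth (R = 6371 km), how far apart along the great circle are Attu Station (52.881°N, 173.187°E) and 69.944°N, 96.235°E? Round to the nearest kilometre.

Δλ = 96.235 − 173.187 = -76.952°.
Δφ = 69.944 − 52.881 = 17.063°.
a = sin²(Δφ/2) + cos φ₁ · cos φ₂ · sin²(Δλ/2) = 0.102124.
c = 2·atan2(√a, √(1−a)) = 0.65055 rad → d = 6371·c ≈ 4144.64 km.

4145 km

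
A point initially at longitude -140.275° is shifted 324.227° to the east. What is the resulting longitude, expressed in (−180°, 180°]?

-176.048°

Start at -140.275°; shift +324.227° → +183.952°.
+183.952° lies outside (−180°, 180°]; subtract 360° → -176.048°.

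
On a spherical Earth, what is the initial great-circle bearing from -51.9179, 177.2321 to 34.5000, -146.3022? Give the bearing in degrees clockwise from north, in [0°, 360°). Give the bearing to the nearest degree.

Δλ = -146.3022 − 177.2321 = -323.5343°; wrapped into (−180°, 180°]: 36.4657°.
θ = atan2( sin Δλ · cos φ₂ , cos φ₁ · sin φ₂ − sin φ₁ · cos φ₂ · cos Δλ )
  = atan2(0.48981, 0.87104) = 29.350° → normalised to [0°, 360°): 29.350°.

29°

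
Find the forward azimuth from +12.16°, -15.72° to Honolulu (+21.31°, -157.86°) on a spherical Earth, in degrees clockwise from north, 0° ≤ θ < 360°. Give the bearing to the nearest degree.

Δλ = -157.86 − -15.72 = -142.14°.
θ = atan2( sin Δλ · cos φ₂ , cos φ₁ · sin φ₂ − sin φ₁ · cos φ₂ · cos Δλ )
  = atan2(-0.57177, 0.51019) = -48.257° → normalised to [0°, 360°): 311.743°.

312°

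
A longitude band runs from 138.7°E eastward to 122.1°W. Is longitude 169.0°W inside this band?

Yes

Band width going east from +138.7° to -122.1°: ((-122.1 − 138.7) mod 360) = 99.2°.
Offset of -169.0° east of the west edge: ((-169.0 − 138.7) mod 360) = 52.3°.
52.3° ≤ 99.2° ⇒ inside.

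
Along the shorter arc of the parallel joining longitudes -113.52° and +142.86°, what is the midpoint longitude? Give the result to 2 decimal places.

Signed shortest Δλ from -113.52° to +142.86° is -103.62°.
Midpoint longitude = -113.52° + (-103.62°)/2 = -113.52° − 51.81° = -165.33°.
(The naïve average (-113.52 + +142.86)/2 = 14.67° is on the wrong side of the globe.)

-165.33°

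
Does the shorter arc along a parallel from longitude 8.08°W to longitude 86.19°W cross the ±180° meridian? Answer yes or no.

No

Signed shortest Δλ = ((-86.19 − -8.08 + 180) mod 360) − 180 = -78.11°.
Going west by 78.11° from -8.08° reaches -86.19° without touching 180°.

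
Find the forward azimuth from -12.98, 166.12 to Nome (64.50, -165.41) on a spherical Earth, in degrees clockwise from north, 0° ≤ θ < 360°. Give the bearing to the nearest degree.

Δλ = -165.41 − 166.12 = -331.53°; wrapped into (−180°, 180°]: 28.47°.
θ = atan2( sin Δλ · cos φ₂ , cos φ₁ · sin φ₂ − sin φ₁ · cos φ₂ · cos Δλ )
  = atan2(0.20522, 0.96453) = 12.012° → normalised to [0°, 360°): 12.012°.

12°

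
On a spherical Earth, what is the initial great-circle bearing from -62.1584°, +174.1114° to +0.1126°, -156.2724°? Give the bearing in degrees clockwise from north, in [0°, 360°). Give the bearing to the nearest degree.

Δλ = -156.2724 − 174.1114 = -330.3838°; wrapped into (−180°, 180°]: 29.6162°.
θ = atan2( sin Δλ · cos φ₂ , cos φ₁ · sin φ₂ − sin φ₁ · cos φ₂ · cos Δλ )
  = atan2(0.49419, 0.76964) = 32.705° → normalised to [0°, 360°): 32.705°.

33°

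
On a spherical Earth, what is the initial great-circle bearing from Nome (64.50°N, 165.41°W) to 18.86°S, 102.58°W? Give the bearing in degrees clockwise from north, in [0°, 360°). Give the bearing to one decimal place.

122.2°

Δλ = -102.58 − -165.41 = 62.83°.
θ = atan2( sin Δλ · cos φ₂ , cos φ₁ · sin φ₂ − sin φ₁ · cos φ₂ · cos Δλ )
  = atan2(0.84189, -0.52919) = 122.152° → normalised to [0°, 360°): 122.152°.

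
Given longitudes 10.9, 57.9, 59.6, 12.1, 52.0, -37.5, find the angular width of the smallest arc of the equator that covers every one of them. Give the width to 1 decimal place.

Sort the longitudes: -37.5°, +10.9°, +12.1°, +52.0°, +57.9°, +59.6°.
Eastward gaps between consecutive values (wrapping around): 48.4°, 1.2°, 39.9°, 5.9°, 1.7°, 262.9°.
Largest gap = 262.9° ⇒ minimal covering band is its complement: 360° − 262.9° = 97.1°.
Band runs from -37.5° eastward to +59.6°.

97.1°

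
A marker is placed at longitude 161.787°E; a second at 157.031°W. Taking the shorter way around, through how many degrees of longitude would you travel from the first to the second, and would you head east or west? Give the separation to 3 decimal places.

41.182° east

Raw difference: -157.031 − 161.787 = -318.818°.
Normalise into (−180°, 180°]: -318.818° + 360° = 41.182°.
Positive ⇒ the second point lies to the east; separation 41.182°.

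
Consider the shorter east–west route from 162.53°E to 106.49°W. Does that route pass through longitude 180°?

Yes

Naïve |-106.49 − 162.53| = 269.02° > 180°, so the shorter arc goes the other way round — across 180°.
Signed shortest Δλ = ((-106.49 − 162.53 + 180) mod 360) − 180 = 90.98°.
Going east by 90.98° from +162.53° passes through 180° before reaching -106.49°.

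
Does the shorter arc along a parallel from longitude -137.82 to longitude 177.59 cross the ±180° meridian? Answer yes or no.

Naïve |177.59 − -137.82| = 315.41° > 180°, so the shorter arc goes the other way round — across 180°.
Signed shortest Δλ = ((177.59 − -137.82 + 180) mod 360) − 180 = -44.59°.
Going west by 44.59° from -137.82° passes through 180° before reaching +177.59°.

Yes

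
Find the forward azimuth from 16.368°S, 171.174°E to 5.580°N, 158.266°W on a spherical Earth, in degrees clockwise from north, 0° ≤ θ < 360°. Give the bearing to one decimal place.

56.5°

Δλ = -158.266 − 171.174 = -329.440°; wrapped into (−180°, 180°]: 30.560°.
θ = atan2( sin Δλ · cos φ₂ , cos φ₁ · sin φ₂ − sin φ₁ · cos φ₂ · cos Δλ )
  = atan2(0.50603, 0.33481) = 56.510° → normalised to [0°, 360°): 56.510°.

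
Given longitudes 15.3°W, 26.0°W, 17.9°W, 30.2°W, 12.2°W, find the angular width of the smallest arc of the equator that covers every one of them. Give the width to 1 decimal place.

18.0°

Sort the longitudes: -30.2°, -26.0°, -17.9°, -15.3°, -12.2°.
Eastward gaps between consecutive values (wrapping around): 4.2°, 8.1°, 2.6°, 3.1°, 342.0°.
Largest gap = 342.0° ⇒ minimal covering band is its complement: 360° − 342.0° = 18.0°.
Band runs from -30.2° eastward to -12.2°.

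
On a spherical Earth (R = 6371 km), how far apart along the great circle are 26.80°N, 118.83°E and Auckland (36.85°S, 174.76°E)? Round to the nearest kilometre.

Δλ = 174.76 − 118.83 = 55.93°.
Δφ = -36.85 − 26.80 = -63.65°.
a = sin²(Δφ/2) + cos φ₁ · cos φ₂ · sin²(Δλ/2) = 0.435136.
c = 2·atan2(√a, √(1−a)) = 1.44070 rad → d = 6371·c ≈ 9178.71 km.

9179 km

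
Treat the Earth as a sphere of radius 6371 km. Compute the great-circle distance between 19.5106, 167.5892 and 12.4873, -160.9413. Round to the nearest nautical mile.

1861 nmi

Δλ = -160.9413 − 167.5892 = -328.5305°; wrapped into (−180°, 180°]: 31.4695°.
Δφ = 12.4873 − 19.5106 = -7.0233°.
a = sin²(Δφ/2) + cos φ₁ · cos φ₂ · sin²(Δλ/2) = 0.071430.
c = 2·atan2(√a, √(1−a)) = 0.54111 rad → d = 6371·c ≈ 3447.38 km ≈ 1861.44 nmi.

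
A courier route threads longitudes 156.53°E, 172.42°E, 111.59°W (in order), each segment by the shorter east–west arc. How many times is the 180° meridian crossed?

1

Leg 1: +156.53° → +172.42°, shortest Δλ = 15.89° (east) — does not cross 180°.
Leg 2: +172.42° → -111.59°, shortest Δλ = 75.99° (east) — crosses 180°.
Total crossings: 1.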